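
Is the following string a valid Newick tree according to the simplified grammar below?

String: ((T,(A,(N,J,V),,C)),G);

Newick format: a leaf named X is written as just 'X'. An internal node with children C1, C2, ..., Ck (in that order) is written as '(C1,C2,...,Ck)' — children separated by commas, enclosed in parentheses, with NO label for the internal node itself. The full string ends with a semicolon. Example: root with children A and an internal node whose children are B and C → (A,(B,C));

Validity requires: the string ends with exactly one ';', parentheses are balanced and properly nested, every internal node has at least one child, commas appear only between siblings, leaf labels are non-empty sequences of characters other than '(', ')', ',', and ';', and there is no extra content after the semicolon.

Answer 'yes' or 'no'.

Answer: no

Derivation:
Input: ((T,(A,(N,J,V),,C)),G);
Paren balance: 4 '(' vs 4 ')' OK
Ends with single ';': True
Full parse: FAILS (empty leaf label at pos 15)
Valid: False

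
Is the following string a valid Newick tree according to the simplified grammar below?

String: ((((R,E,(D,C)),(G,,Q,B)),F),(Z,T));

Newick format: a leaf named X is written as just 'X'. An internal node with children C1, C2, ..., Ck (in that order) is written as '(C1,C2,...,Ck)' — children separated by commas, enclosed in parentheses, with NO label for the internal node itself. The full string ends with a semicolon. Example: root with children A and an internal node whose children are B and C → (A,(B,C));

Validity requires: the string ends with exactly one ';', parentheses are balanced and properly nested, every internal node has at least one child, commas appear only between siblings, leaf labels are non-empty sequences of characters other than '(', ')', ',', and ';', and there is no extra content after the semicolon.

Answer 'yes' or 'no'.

Answer: no

Derivation:
Input: ((((R,E,(D,C)),(G,,Q,B)),F),(Z,T));
Paren balance: 7 '(' vs 7 ')' OK
Ends with single ';': True
Full parse: FAILS (empty leaf label at pos 18)
Valid: False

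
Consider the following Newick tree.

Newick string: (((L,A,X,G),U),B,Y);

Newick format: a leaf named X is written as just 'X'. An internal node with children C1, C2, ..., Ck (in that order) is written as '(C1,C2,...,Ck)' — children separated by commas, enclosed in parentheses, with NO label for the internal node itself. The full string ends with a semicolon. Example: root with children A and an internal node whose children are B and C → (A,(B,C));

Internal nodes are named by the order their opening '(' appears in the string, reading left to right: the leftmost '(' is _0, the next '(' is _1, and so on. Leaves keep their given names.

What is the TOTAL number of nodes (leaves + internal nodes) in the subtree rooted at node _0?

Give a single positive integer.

Newick: (((L,A,X,G),U),B,Y);
Locate _0: it is the '(' at position 0 (the 1st '(' reading left to right).
Query: subtree rooted at _0
_0: subtree_size = 1 + 9
  _1: subtree_size = 1 + 6
    _2: subtree_size = 1 + 4
      L: subtree_size = 1 + 0
      A: subtree_size = 1 + 0
      X: subtree_size = 1 + 0
      G: subtree_size = 1 + 0
    U: subtree_size = 1 + 0
  B: subtree_size = 1 + 0
  Y: subtree_size = 1 + 0
Total subtree size of _0: 10

Answer: 10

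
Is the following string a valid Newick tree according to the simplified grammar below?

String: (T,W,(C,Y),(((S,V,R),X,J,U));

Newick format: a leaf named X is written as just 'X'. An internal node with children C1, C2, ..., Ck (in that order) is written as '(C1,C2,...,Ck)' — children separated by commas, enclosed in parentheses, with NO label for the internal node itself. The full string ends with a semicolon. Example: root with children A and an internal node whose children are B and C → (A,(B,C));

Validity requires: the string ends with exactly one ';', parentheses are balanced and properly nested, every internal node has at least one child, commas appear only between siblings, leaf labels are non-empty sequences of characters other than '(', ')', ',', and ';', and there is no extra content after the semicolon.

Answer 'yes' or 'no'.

Answer: no

Derivation:
Input: (T,W,(C,Y),(((S,V,R),X,J,U));
Paren balance: 5 '(' vs 4 ')' MISMATCH
Ends with single ';': True
Full parse: FAILS (expected , or ) at pos 28)
Valid: False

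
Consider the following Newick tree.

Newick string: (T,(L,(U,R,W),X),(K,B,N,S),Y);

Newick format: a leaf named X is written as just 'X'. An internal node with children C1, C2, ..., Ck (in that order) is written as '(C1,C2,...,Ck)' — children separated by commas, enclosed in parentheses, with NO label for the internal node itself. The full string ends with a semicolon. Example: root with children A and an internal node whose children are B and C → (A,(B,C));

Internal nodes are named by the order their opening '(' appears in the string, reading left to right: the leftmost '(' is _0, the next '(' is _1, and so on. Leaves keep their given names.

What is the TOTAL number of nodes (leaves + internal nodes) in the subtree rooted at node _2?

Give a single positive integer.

Newick: (T,(L,(U,R,W),X),(K,B,N,S),Y);
Locate _2: it is the '(' at position 6 (the 3rd '(' reading left to right).
Query: subtree rooted at _2
_2: subtree_size = 1 + 3
  U: subtree_size = 1 + 0
  R: subtree_size = 1 + 0
  W: subtree_size = 1 + 0
Total subtree size of _2: 4

Answer: 4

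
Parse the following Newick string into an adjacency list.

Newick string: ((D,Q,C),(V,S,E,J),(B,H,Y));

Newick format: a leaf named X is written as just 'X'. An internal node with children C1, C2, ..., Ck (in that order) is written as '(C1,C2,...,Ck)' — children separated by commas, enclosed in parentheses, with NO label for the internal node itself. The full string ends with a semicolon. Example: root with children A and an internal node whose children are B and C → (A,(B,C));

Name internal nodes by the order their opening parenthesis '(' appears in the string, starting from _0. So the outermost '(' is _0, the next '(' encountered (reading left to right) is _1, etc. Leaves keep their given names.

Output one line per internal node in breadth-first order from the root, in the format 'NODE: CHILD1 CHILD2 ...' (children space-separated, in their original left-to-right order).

Input: ((D,Q,C),(V,S,E,J),(B,H,Y));
Scanning left-to-right, naming '(' by encounter order:
  pos 0: '(' -> open internal node _0 (depth 1)
  pos 1: '(' -> open internal node _1 (depth 2)
  pos 7: ')' -> close internal node _1 (now at depth 1)
  pos 9: '(' -> open internal node _2 (depth 2)
  pos 17: ')' -> close internal node _2 (now at depth 1)
  pos 19: '(' -> open internal node _3 (depth 2)
  pos 25: ')' -> close internal node _3 (now at depth 1)
  pos 26: ')' -> close internal node _0 (now at depth 0)
Total internal nodes: 4
BFS adjacency from root:
  _0: _1 _2 _3
  _1: D Q C
  _2: V S E J
  _3: B H Y

Answer: _0: _1 _2 _3
_1: D Q C
_2: V S E J
_3: B H Y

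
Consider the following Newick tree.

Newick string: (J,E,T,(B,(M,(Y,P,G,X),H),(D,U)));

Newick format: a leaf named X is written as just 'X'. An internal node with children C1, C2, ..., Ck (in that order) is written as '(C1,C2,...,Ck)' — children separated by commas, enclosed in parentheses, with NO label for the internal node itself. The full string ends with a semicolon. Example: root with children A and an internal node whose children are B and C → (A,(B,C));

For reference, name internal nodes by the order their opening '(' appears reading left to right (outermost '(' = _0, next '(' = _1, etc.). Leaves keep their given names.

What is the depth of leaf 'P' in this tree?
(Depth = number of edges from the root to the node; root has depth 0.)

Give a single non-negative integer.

Newick: (J,E,T,(B,(M,(Y,P,G,X),H),(D,U)));
Naming internals by '(' encounter order: outermost '(' = _0, next = _1, ...
Query node: P
Path from root: _0 -> _1 -> _2 -> _3 -> P
Depth of P: 4 (number of edges from root)

Answer: 4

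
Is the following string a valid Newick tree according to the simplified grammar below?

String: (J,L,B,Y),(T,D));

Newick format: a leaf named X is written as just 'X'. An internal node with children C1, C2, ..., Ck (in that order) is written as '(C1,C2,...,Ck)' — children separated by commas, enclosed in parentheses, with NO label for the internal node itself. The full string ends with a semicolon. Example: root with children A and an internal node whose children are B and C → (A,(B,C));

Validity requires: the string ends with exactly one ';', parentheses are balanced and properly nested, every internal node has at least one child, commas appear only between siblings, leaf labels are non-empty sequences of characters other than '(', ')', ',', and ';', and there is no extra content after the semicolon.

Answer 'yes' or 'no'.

Input: (J,L,B,Y),(T,D));
Paren balance: 2 '(' vs 3 ')' MISMATCH
Ends with single ';': True
Full parse: FAILS (extra content after tree at pos 9)
Valid: False

Answer: no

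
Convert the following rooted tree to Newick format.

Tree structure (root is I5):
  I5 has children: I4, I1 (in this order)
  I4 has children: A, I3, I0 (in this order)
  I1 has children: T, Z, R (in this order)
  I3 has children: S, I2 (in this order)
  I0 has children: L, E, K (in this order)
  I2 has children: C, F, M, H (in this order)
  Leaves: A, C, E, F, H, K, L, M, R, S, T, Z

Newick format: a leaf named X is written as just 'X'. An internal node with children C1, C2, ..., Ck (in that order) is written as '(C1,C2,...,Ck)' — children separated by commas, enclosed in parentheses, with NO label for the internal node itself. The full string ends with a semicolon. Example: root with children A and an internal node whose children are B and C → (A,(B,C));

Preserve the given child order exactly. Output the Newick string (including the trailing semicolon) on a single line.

internal I5 with children ['I4', 'I1']
  internal I4 with children ['A', 'I3', 'I0']
    leaf 'A' → 'A'
    internal I3 with children ['S', 'I2']
      leaf 'S' → 'S'
      internal I2 with children ['C', 'F', 'M', 'H']
        leaf 'C' → 'C'
        leaf 'F' → 'F'
        leaf 'M' → 'M'
        leaf 'H' → 'H'
      → '(C,F,M,H)'
    → '(S,(C,F,M,H))'
    internal I0 with children ['L', 'E', 'K']
      leaf 'L' → 'L'
      leaf 'E' → 'E'
      leaf 'K' → 'K'
    → '(L,E,K)'
  → '(A,(S,(C,F,M,H)),(L,E,K))'
  internal I1 with children ['T', 'Z', 'R']
    leaf 'T' → 'T'
    leaf 'Z' → 'Z'
    leaf 'R' → 'R'
  → '(T,Z,R)'
→ '((A,(S,(C,F,M,H)),(L,E,K)),(T,Z,R))'
Final: ((A,(S,(C,F,M,H)),(L,E,K)),(T,Z,R));

Answer: ((A,(S,(C,F,M,H)),(L,E,K)),(T,Z,R));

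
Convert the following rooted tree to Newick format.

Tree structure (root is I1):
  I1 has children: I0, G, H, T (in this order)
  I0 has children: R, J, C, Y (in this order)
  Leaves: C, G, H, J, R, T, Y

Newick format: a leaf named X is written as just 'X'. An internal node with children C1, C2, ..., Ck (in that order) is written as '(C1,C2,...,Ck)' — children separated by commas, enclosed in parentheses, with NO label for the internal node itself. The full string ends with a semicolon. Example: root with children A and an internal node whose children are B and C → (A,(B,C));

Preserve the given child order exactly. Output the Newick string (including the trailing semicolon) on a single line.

Answer: ((R,J,C,Y),G,H,T);

Derivation:
internal I1 with children ['I0', 'G', 'H', 'T']
  internal I0 with children ['R', 'J', 'C', 'Y']
    leaf 'R' → 'R'
    leaf 'J' → 'J'
    leaf 'C' → 'C'
    leaf 'Y' → 'Y'
  → '(R,J,C,Y)'
  leaf 'G' → 'G'
  leaf 'H' → 'H'
  leaf 'T' → 'T'
→ '((R,J,C,Y),G,H,T)'
Final: ((R,J,C,Y),G,H,T);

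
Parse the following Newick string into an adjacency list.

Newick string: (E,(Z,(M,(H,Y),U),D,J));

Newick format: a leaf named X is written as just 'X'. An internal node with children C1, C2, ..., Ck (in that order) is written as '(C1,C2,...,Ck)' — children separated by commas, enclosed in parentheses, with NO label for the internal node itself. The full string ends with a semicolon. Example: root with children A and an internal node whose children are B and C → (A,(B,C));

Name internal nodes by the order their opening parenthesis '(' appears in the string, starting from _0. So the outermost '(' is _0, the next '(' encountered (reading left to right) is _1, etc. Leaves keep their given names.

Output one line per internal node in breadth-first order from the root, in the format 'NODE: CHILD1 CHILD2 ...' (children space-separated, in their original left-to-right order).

Input: (E,(Z,(M,(H,Y),U),D,J));
Scanning left-to-right, naming '(' by encounter order:
  pos 0: '(' -> open internal node _0 (depth 1)
  pos 3: '(' -> open internal node _1 (depth 2)
  pos 6: '(' -> open internal node _2 (depth 3)
  pos 9: '(' -> open internal node _3 (depth 4)
  pos 13: ')' -> close internal node _3 (now at depth 3)
  pos 16: ')' -> close internal node _2 (now at depth 2)
  pos 21: ')' -> close internal node _1 (now at depth 1)
  pos 22: ')' -> close internal node _0 (now at depth 0)
Total internal nodes: 4
BFS adjacency from root:
  _0: E _1
  _1: Z _2 D J
  _2: M _3 U
  _3: H Y

Answer: _0: E _1
_1: Z _2 D J
_2: M _3 U
_3: H Y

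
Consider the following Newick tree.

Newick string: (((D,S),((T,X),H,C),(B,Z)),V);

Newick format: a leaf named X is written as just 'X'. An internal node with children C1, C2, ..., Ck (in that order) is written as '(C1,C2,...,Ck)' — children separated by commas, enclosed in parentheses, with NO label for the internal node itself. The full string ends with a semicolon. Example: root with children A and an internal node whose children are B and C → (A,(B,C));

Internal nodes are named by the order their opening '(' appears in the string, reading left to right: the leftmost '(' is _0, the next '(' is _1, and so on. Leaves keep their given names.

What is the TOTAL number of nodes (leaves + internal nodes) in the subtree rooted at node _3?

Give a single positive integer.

Answer: 6

Derivation:
Newick: (((D,S),((T,X),H,C),(B,Z)),V);
Locate _3: it is the '(' at position 8 (the 4th '(' reading left to right).
Query: subtree rooted at _3
_3: subtree_size = 1 + 5
  _4: subtree_size = 1 + 2
    T: subtree_size = 1 + 0
    X: subtree_size = 1 + 0
  H: subtree_size = 1 + 0
  C: subtree_size = 1 + 0
Total subtree size of _3: 6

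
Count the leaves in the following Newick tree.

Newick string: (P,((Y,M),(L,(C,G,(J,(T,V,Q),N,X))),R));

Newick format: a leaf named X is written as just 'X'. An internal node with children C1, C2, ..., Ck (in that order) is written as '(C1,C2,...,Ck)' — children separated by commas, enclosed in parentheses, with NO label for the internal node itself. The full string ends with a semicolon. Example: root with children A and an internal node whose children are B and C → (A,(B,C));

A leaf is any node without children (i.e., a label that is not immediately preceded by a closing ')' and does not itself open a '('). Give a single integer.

Newick: (P,((Y,M),(L,(C,G,(J,(T,V,Q),N,X))),R));
Scan left-to-right; a leaf is any maximal label run not followed by '(':
  pos 1: leaf 'P' → count = 1
  pos 5: leaf 'Y' → count = 2
  pos 7: leaf 'M' → count = 3
  pos 11: leaf 'L' → count = 4
  pos 14: leaf 'C' → count = 5
  pos 16: leaf 'G' → count = 6
  pos 19: leaf 'J' → count = 7
  pos 22: leaf 'T' → count = 8
  pos 24: leaf 'V' → count = 9
  pos 26: leaf 'Q' → count = 10
  pos 29: leaf 'N' → count = 11
  pos 31: leaf 'X' → count = 12
  pos 36: leaf 'R' → count = 13
Total leaves: 13

Answer: 13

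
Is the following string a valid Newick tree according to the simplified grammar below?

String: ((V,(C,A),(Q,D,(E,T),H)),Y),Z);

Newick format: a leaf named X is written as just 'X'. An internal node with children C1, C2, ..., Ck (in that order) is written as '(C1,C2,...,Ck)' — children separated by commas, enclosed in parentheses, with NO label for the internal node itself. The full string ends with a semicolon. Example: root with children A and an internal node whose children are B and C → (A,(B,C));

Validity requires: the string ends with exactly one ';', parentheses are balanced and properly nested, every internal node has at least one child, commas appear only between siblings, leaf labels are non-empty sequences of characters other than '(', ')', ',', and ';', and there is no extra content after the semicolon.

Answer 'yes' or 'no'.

Input: ((V,(C,A),(Q,D,(E,T),H)),Y),Z);
Paren balance: 5 '(' vs 6 ')' MISMATCH
Ends with single ';': True
Full parse: FAILS (extra content after tree at pos 27)
Valid: False

Answer: no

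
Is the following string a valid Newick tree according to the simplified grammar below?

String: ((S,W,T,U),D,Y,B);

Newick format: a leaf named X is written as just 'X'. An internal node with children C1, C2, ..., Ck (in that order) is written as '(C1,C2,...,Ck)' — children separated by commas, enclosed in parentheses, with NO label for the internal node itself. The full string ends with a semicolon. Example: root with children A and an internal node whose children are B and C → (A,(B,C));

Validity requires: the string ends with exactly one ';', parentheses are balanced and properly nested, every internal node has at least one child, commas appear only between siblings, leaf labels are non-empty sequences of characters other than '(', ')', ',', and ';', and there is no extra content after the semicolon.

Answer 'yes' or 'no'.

Answer: yes

Derivation:
Input: ((S,W,T,U),D,Y,B);
Paren balance: 2 '(' vs 2 ')' OK
Ends with single ';': True
Full parse: OK
Valid: True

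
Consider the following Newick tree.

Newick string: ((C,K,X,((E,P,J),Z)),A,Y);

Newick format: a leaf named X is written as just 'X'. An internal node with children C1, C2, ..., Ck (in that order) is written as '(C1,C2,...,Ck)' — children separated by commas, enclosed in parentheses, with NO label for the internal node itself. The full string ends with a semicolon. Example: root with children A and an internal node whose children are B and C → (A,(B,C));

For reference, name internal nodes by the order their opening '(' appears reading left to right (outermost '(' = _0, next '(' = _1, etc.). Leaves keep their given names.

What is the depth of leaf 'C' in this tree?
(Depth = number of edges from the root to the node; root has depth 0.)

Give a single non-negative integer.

Answer: 2

Derivation:
Newick: ((C,K,X,((E,P,J),Z)),A,Y);
Naming internals by '(' encounter order: outermost '(' = _0, next = _1, ...
Query node: C
Path from root: _0 -> _1 -> C
Depth of C: 2 (number of edges from root)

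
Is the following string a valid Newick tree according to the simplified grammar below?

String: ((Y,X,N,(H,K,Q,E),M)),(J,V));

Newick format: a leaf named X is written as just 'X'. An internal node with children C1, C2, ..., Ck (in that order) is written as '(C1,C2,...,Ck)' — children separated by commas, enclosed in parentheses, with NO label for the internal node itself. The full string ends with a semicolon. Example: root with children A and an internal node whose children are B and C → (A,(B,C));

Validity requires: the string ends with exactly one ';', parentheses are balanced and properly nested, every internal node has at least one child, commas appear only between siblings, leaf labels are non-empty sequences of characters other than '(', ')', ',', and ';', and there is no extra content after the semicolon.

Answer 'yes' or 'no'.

Input: ((Y,X,N,(H,K,Q,E),M)),(J,V));
Paren balance: 4 '(' vs 5 ')' MISMATCH
Ends with single ';': True
Full parse: FAILS (extra content after tree at pos 21)
Valid: False

Answer: no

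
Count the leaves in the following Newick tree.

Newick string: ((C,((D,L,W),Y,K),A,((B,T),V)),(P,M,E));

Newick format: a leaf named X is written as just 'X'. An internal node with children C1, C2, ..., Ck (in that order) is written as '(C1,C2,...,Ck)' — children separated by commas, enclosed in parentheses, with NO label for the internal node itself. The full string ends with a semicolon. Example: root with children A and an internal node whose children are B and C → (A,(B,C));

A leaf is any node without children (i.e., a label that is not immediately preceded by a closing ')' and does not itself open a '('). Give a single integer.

Answer: 13

Derivation:
Newick: ((C,((D,L,W),Y,K),A,((B,T),V)),(P,M,E));
Scan left-to-right; a leaf is any maximal label run not followed by '(':
  pos 2: leaf 'C' → count = 1
  pos 6: leaf 'D' → count = 2
  pos 8: leaf 'L' → count = 3
  pos 10: leaf 'W' → count = 4
  pos 13: leaf 'Y' → count = 5
  pos 15: leaf 'K' → count = 6
  pos 18: leaf 'A' → count = 7
  pos 22: leaf 'B' → count = 8
  pos 24: leaf 'T' → count = 9
  pos 27: leaf 'V' → count = 10
  pos 32: leaf 'P' → count = 11
  pos 34: leaf 'M' → count = 12
  pos 36: leaf 'E' → count = 13
Total leaves: 13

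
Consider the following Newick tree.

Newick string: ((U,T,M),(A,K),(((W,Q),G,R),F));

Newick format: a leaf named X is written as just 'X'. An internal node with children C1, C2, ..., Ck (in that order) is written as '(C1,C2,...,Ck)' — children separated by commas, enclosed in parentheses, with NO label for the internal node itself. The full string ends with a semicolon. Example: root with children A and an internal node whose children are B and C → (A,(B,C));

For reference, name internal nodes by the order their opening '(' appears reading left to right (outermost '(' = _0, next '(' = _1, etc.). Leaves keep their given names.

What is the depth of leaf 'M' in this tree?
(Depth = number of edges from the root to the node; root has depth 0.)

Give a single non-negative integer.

Answer: 2

Derivation:
Newick: ((U,T,M),(A,K),(((W,Q),G,R),F));
Naming internals by '(' encounter order: outermost '(' = _0, next = _1, ...
Query node: M
Path from root: _0 -> _1 -> M
Depth of M: 2 (number of edges from root)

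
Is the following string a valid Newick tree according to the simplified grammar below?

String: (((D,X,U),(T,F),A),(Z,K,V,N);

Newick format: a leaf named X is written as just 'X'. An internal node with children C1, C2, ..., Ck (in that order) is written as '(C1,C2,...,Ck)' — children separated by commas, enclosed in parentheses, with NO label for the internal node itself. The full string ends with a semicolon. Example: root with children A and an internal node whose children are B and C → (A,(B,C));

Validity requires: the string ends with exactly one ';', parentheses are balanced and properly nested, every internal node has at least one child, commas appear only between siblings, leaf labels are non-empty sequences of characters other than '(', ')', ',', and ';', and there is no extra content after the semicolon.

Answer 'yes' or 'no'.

Answer: no

Derivation:
Input: (((D,X,U),(T,F),A),(Z,K,V,N);
Paren balance: 5 '(' vs 4 ')' MISMATCH
Ends with single ';': True
Full parse: FAILS (expected , or ) at pos 28)
Valid: False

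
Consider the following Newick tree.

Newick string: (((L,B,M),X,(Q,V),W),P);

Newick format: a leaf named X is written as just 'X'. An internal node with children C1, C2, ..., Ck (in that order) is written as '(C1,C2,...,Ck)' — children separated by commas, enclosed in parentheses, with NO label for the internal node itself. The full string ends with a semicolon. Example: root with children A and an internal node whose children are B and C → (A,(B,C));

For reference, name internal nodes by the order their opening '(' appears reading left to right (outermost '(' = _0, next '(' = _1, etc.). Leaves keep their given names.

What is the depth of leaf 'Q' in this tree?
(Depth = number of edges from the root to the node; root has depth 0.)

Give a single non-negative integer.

Answer: 3

Derivation:
Newick: (((L,B,M),X,(Q,V),W),P);
Naming internals by '(' encounter order: outermost '(' = _0, next = _1, ...
Query node: Q
Path from root: _0 -> _1 -> _3 -> Q
Depth of Q: 3 (number of edges from root)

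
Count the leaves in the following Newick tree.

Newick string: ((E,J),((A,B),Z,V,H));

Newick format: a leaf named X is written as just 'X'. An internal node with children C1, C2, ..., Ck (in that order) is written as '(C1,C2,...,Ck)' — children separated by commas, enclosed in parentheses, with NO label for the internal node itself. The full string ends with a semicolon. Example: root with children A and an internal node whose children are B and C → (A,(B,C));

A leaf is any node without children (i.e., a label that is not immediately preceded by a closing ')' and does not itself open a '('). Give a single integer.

Answer: 7

Derivation:
Newick: ((E,J),((A,B),Z,V,H));
Scan left-to-right; a leaf is any maximal label run not followed by '(':
  pos 2: leaf 'E' → count = 1
  pos 4: leaf 'J' → count = 2
  pos 9: leaf 'A' → count = 3
  pos 11: leaf 'B' → count = 4
  pos 14: leaf 'Z' → count = 5
  pos 16: leaf 'V' → count = 6
  pos 18: leaf 'H' → count = 7
Total leaves: 7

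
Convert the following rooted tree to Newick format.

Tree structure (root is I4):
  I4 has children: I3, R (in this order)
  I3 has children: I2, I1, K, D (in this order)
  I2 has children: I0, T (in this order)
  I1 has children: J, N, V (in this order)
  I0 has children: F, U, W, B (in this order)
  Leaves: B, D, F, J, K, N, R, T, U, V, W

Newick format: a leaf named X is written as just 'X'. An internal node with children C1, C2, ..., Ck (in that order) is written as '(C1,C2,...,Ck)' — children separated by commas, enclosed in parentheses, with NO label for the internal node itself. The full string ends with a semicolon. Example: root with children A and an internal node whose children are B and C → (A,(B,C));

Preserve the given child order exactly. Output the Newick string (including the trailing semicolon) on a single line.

Answer: ((((F,U,W,B),T),(J,N,V),K,D),R);

Derivation:
internal I4 with children ['I3', 'R']
  internal I3 with children ['I2', 'I1', 'K', 'D']
    internal I2 with children ['I0', 'T']
      internal I0 with children ['F', 'U', 'W', 'B']
        leaf 'F' → 'F'
        leaf 'U' → 'U'
        leaf 'W' → 'W'
        leaf 'B' → 'B'
      → '(F,U,W,B)'
      leaf 'T' → 'T'
    → '((F,U,W,B),T)'
    internal I1 with children ['J', 'N', 'V']
      leaf 'J' → 'J'
      leaf 'N' → 'N'
      leaf 'V' → 'V'
    → '(J,N,V)'
    leaf 'K' → 'K'
    leaf 'D' → 'D'
  → '(((F,U,W,B),T),(J,N,V),K,D)'
  leaf 'R' → 'R'
→ '((((F,U,W,B),T),(J,N,V),K,D),R)'
Final: ((((F,U,W,B),T),(J,N,V),K,D),R);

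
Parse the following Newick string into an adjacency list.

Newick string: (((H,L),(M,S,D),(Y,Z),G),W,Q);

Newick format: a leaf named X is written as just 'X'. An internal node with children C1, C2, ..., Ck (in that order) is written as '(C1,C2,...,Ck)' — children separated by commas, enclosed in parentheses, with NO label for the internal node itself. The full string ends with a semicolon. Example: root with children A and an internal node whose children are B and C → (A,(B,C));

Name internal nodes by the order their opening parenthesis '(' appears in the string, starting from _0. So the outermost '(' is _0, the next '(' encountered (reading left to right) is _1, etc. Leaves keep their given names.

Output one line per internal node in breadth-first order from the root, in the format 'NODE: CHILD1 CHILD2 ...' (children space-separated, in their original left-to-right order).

Answer: _0: _1 W Q
_1: _2 _3 _4 G
_2: H L
_3: M S D
_4: Y Z

Derivation:
Input: (((H,L),(M,S,D),(Y,Z),G),W,Q);
Scanning left-to-right, naming '(' by encounter order:
  pos 0: '(' -> open internal node _0 (depth 1)
  pos 1: '(' -> open internal node _1 (depth 2)
  pos 2: '(' -> open internal node _2 (depth 3)
  pos 6: ')' -> close internal node _2 (now at depth 2)
  pos 8: '(' -> open internal node _3 (depth 3)
  pos 14: ')' -> close internal node _3 (now at depth 2)
  pos 16: '(' -> open internal node _4 (depth 3)
  pos 20: ')' -> close internal node _4 (now at depth 2)
  pos 23: ')' -> close internal node _1 (now at depth 1)
  pos 28: ')' -> close internal node _0 (now at depth 0)
Total internal nodes: 5
BFS adjacency from root:
  _0: _1 W Q
  _1: _2 _3 _4 G
  _2: H L
  _3: M S D
  _4: Y Z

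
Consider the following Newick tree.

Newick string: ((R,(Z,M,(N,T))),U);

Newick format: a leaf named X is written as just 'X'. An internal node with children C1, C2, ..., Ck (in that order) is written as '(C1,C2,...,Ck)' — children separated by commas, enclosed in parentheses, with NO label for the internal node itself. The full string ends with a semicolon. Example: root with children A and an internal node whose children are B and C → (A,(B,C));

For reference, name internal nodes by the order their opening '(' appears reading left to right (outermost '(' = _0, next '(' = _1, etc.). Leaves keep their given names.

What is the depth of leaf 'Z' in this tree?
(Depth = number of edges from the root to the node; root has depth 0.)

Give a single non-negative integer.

Newick: ((R,(Z,M,(N,T))),U);
Naming internals by '(' encounter order: outermost '(' = _0, next = _1, ...
Query node: Z
Path from root: _0 -> _1 -> _2 -> Z
Depth of Z: 3 (number of edges from root)

Answer: 3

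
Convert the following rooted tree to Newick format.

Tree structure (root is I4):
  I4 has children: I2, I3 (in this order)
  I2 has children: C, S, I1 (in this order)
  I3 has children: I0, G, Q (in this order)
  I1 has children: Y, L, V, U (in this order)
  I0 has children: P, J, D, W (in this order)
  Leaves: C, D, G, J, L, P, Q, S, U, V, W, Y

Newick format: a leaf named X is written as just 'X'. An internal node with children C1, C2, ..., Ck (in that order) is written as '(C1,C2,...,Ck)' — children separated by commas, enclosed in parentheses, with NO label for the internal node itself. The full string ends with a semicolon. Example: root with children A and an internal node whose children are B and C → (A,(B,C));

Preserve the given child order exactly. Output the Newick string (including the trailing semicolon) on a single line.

Answer: ((C,S,(Y,L,V,U)),((P,J,D,W),G,Q));

Derivation:
internal I4 with children ['I2', 'I3']
  internal I2 with children ['C', 'S', 'I1']
    leaf 'C' → 'C'
    leaf 'S' → 'S'
    internal I1 with children ['Y', 'L', 'V', 'U']
      leaf 'Y' → 'Y'
      leaf 'L' → 'L'
      leaf 'V' → 'V'
      leaf 'U' → 'U'
    → '(Y,L,V,U)'
  → '(C,S,(Y,L,V,U))'
  internal I3 with children ['I0', 'G', 'Q']
    internal I0 with children ['P', 'J', 'D', 'W']
      leaf 'P' → 'P'
      leaf 'J' → 'J'
      leaf 'D' → 'D'
      leaf 'W' → 'W'
    → '(P,J,D,W)'
    leaf 'G' → 'G'
    leaf 'Q' → 'Q'
  → '((P,J,D,W),G,Q)'
→ '((C,S,(Y,L,V,U)),((P,J,D,W),G,Q))'
Final: ((C,S,(Y,L,V,U)),((P,J,D,W),G,Q));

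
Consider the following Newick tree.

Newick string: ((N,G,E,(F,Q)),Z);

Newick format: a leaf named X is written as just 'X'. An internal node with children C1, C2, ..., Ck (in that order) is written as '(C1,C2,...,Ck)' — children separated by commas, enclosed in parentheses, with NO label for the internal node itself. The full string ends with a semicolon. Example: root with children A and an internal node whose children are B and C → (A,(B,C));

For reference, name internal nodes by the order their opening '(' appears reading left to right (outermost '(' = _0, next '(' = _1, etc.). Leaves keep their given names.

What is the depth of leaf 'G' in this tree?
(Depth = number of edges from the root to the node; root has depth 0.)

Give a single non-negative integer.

Answer: 2

Derivation:
Newick: ((N,G,E,(F,Q)),Z);
Naming internals by '(' encounter order: outermost '(' = _0, next = _1, ...
Query node: G
Path from root: _0 -> _1 -> G
Depth of G: 2 (number of edges from root)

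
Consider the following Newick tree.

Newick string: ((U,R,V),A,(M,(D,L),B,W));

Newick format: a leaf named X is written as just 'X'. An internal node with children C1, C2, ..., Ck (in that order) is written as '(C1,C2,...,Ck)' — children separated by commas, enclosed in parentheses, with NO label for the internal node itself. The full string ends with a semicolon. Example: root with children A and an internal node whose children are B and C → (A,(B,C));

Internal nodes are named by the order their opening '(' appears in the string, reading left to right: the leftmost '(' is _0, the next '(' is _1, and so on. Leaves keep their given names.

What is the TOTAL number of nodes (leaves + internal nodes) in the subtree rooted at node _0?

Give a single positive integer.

Answer: 13

Derivation:
Newick: ((U,R,V),A,(M,(D,L),B,W));
Locate _0: it is the '(' at position 0 (the 1st '(' reading left to right).
Query: subtree rooted at _0
_0: subtree_size = 1 + 12
  _1: subtree_size = 1 + 3
    U: subtree_size = 1 + 0
    R: subtree_size = 1 + 0
    V: subtree_size = 1 + 0
  A: subtree_size = 1 + 0
  _2: subtree_size = 1 + 6
    M: subtree_size = 1 + 0
    _3: subtree_size = 1 + 2
      D: subtree_size = 1 + 0
      L: subtree_size = 1 + 0
    B: subtree_size = 1 + 0
    W: subtree_size = 1 + 0
Total subtree size of _0: 13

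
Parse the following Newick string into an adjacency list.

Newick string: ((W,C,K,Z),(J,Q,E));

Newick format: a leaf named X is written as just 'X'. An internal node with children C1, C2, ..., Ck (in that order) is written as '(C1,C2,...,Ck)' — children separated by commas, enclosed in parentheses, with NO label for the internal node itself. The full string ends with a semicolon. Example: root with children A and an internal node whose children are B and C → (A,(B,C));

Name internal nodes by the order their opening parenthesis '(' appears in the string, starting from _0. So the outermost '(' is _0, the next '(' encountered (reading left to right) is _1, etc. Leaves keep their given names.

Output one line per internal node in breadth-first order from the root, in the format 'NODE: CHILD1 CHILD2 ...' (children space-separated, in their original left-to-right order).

Answer: _0: _1 _2
_1: W C K Z
_2: J Q E

Derivation:
Input: ((W,C,K,Z),(J,Q,E));
Scanning left-to-right, naming '(' by encounter order:
  pos 0: '(' -> open internal node _0 (depth 1)
  pos 1: '(' -> open internal node _1 (depth 2)
  pos 9: ')' -> close internal node _1 (now at depth 1)
  pos 11: '(' -> open internal node _2 (depth 2)
  pos 17: ')' -> close internal node _2 (now at depth 1)
  pos 18: ')' -> close internal node _0 (now at depth 0)
Total internal nodes: 3
BFS adjacency from root:
  _0: _1 _2
  _1: W C K Z
  _2: J Q E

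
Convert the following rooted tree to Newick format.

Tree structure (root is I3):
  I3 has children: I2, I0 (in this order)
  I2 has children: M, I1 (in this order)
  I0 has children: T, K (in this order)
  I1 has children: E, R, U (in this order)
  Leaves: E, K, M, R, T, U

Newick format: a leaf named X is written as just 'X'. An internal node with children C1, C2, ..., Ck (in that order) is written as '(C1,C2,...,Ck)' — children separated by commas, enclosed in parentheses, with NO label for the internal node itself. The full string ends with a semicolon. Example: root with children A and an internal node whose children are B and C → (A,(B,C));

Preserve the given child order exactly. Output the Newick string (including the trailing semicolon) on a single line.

internal I3 with children ['I2', 'I0']
  internal I2 with children ['M', 'I1']
    leaf 'M' → 'M'
    internal I1 with children ['E', 'R', 'U']
      leaf 'E' → 'E'
      leaf 'R' → 'R'
      leaf 'U' → 'U'
    → '(E,R,U)'
  → '(M,(E,R,U))'
  internal I0 with children ['T', 'K']
    leaf 'T' → 'T'
    leaf 'K' → 'K'
  → '(T,K)'
→ '((M,(E,R,U)),(T,K))'
Final: ((M,(E,R,U)),(T,K));

Answer: ((M,(E,R,U)),(T,K));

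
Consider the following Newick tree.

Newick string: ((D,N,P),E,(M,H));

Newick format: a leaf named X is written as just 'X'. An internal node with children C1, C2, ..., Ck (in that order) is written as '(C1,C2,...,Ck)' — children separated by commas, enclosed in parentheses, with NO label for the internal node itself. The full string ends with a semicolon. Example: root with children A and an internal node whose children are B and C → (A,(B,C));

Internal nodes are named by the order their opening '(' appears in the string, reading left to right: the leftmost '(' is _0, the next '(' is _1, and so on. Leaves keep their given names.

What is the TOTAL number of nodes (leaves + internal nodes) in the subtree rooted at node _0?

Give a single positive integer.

Newick: ((D,N,P),E,(M,H));
Locate _0: it is the '(' at position 0 (the 1st '(' reading left to right).
Query: subtree rooted at _0
_0: subtree_size = 1 + 8
  _1: subtree_size = 1 + 3
    D: subtree_size = 1 + 0
    N: subtree_size = 1 + 0
    P: subtree_size = 1 + 0
  E: subtree_size = 1 + 0
  _2: subtree_size = 1 + 2
    M: subtree_size = 1 + 0
    H: subtree_size = 1 + 0
Total subtree size of _0: 9

Answer: 9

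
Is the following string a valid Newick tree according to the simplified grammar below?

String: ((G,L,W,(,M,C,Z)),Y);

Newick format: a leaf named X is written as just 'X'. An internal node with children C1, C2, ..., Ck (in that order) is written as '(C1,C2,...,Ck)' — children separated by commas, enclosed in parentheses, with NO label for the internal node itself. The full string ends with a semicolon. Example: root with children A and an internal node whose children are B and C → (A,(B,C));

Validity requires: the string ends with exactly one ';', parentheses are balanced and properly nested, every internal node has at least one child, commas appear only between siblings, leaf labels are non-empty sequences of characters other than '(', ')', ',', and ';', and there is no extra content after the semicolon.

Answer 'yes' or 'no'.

Input: ((G,L,W,(,M,C,Z)),Y);
Paren balance: 3 '(' vs 3 ')' OK
Ends with single ';': True
Full parse: FAILS (empty leaf label at pos 9)
Valid: False

Answer: no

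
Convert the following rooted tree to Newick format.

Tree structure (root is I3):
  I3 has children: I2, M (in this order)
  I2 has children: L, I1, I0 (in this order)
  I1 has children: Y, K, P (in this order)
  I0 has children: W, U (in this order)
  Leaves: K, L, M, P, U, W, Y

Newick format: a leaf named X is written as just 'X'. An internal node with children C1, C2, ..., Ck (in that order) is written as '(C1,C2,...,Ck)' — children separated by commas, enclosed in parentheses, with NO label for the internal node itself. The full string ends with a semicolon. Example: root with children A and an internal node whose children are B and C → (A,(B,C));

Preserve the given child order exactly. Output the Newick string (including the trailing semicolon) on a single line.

Answer: ((L,(Y,K,P),(W,U)),M);

Derivation:
internal I3 with children ['I2', 'M']
  internal I2 with children ['L', 'I1', 'I0']
    leaf 'L' → 'L'
    internal I1 with children ['Y', 'K', 'P']
      leaf 'Y' → 'Y'
      leaf 'K' → 'K'
      leaf 'P' → 'P'
    → '(Y,K,P)'
    internal I0 with children ['W', 'U']
      leaf 'W' → 'W'
      leaf 'U' → 'U'
    → '(W,U)'
  → '(L,(Y,K,P),(W,U))'
  leaf 'M' → 'M'
→ '((L,(Y,K,P),(W,U)),M)'
Final: ((L,(Y,K,P),(W,U)),M);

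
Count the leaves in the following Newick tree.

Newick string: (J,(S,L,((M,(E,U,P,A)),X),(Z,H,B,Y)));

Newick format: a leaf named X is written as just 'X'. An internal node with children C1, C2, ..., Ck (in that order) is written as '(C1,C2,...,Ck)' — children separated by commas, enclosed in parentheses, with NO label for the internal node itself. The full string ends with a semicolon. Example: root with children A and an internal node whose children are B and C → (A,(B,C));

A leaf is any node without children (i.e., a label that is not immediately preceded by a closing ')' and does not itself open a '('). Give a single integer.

Newick: (J,(S,L,((M,(E,U,P,A)),X),(Z,H,B,Y)));
Scan left-to-right; a leaf is any maximal label run not followed by '(':
  pos 1: leaf 'J' → count = 1
  pos 4: leaf 'S' → count = 2
  pos 6: leaf 'L' → count = 3
  pos 10: leaf 'M' → count = 4
  pos 13: leaf 'E' → count = 5
  pos 15: leaf 'U' → count = 6
  pos 17: leaf 'P' → count = 7
  pos 19: leaf 'A' → count = 8
  pos 23: leaf 'X' → count = 9
  pos 27: leaf 'Z' → count = 10
  pos 29: leaf 'H' → count = 11
  pos 31: leaf 'B' → count = 12
  pos 33: leaf 'Y' → count = 13
Total leaves: 13

Answer: 13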